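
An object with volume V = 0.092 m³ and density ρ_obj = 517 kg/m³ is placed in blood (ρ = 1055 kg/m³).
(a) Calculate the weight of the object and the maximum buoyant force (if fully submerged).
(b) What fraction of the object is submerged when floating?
(a) W=rho_obj*g*V=517*9.81*0.092=466.6 N; F_B(max)=rho*g*V=1055*9.81*0.092=952.2 N
(b) Floating fraction=rho_obj/rho=517/1055=0.490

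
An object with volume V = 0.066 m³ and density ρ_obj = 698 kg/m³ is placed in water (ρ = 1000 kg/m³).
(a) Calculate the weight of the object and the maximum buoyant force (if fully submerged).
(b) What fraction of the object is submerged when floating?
(a) W=rho_obj*g*V=698*9.81*0.066=451.9 N; F_B(max)=rho*g*V=1000*9.81*0.066=647.5 N
(b) Floating fraction=rho_obj/rho=698/1000=0.698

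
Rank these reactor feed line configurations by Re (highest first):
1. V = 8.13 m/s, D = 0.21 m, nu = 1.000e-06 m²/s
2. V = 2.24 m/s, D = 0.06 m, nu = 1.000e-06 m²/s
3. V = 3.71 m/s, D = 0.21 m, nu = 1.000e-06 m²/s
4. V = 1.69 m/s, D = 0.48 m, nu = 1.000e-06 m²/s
Case 1: Re = 1.707e+06
Case 2: Re = 134400
Case 3: Re = 779100
Case 4: Re = 811200
Ranking (highest first): 1, 4, 3, 2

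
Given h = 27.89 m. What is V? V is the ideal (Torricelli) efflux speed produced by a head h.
Formula: V = \sqrt{2 g h}
V = √(2·9.81·27.89) = 23.39 m/s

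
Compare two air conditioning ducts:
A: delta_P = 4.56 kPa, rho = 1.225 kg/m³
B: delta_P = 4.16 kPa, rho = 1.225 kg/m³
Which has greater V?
V(A) = 86.28 m/s, V(B) = 82.41 m/s. Answer: A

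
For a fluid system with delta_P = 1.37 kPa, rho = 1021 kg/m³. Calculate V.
Formula: V = \sqrt{\frac{2 \Delta P}{\rho}}
V = √(2·(1.37·1000)/1021) = 1.638 m/s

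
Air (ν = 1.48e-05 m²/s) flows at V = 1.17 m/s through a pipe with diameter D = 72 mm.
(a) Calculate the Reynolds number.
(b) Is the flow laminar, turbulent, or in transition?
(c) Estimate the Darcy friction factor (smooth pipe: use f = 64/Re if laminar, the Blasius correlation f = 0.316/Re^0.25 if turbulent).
(a) Re = V·D/ν = 1.17·0.072/1.48e-05 = 5691.9
(b) Flow regime: turbulent (Re > 4000)
(c) Friction factor: f = 0.316/Re^0.25 = 0.316/5691.9^0.25 = 0.03638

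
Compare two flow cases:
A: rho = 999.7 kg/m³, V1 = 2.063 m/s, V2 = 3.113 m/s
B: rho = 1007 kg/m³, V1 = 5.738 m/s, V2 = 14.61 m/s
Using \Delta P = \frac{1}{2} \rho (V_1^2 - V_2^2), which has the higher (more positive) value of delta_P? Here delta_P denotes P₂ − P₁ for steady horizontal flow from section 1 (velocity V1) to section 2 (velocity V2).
delta_P(A) = -2.717 kPa, delta_P(B) = -90.9 kPa. Answer: A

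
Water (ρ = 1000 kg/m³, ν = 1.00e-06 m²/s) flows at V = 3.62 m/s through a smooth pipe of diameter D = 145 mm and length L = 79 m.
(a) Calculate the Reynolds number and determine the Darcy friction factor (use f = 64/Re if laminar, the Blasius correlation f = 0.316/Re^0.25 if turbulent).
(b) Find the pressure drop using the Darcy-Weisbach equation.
(a) Re = V·D/ν = 3.62·0.145/1.00e-06 = 524900 → turbulent (Re > 4000); f = 0.316/Re^0.25 = 0.316/524900^0.25 = 0.01174 (Blasius is strictly valid for Re ≲ 1e5; used here as the smooth-pipe estimate the problem specifies)
(b) Darcy-Weisbach: ΔP = f·(L/D)·½ρV²/1000 = 0.01174·(79/0.145)·½·1000·3.62²/1000 = 41.91 kPa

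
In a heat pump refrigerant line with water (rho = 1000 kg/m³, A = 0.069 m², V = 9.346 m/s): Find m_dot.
Formula: \dot{m} = \rho A V
m_dot = 1000·0.069·9.346 = 644.9 kg/s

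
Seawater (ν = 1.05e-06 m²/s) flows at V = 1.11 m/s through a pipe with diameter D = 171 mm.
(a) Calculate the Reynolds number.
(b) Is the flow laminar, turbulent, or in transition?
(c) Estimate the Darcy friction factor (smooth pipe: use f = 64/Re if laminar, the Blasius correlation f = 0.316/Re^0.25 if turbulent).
(a) Re = V·D/ν = 1.11·0.171/1.05e-06 = 180770
(b) Flow regime: turbulent (Re > 4000)
(c) Friction factor: f = 0.316/Re^0.25 = 0.316/180770^0.25 = 0.01533 (Blasius is strictly valid for Re ≲ 1e5; used here as the smooth-pipe estimate the problem specifies)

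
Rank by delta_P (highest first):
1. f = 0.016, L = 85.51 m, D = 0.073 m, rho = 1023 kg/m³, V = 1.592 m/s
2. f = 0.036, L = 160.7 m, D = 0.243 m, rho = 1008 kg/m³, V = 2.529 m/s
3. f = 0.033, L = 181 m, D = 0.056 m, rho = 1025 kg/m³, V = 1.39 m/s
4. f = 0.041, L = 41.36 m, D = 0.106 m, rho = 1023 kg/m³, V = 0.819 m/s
Case 1: delta_P = 24.3 kPa
Case 2: delta_P = 76.74 kPa
Case 3: delta_P = 105.6 kPa
Case 4: delta_P = 5.489 kPa
Ranking (highest first): 3, 2, 1, 4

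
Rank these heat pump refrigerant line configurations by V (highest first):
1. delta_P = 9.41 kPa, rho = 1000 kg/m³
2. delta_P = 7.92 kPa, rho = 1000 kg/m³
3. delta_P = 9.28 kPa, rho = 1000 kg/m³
Case 1: V = 4.338 m/s
Case 2: V = 3.98 m/s
Case 3: V = 4.308 m/s
Ranking (highest first): 1, 3, 2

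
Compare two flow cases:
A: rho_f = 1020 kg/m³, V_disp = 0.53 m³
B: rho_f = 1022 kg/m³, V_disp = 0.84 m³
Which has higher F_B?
F_B(A) = 5303 N, F_B(B) = 8422 N. Answer: B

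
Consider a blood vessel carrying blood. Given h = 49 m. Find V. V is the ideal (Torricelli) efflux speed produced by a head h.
Formula: V = \sqrt{2 g h}
V = √(2·9.81·49) = 31.01 m/s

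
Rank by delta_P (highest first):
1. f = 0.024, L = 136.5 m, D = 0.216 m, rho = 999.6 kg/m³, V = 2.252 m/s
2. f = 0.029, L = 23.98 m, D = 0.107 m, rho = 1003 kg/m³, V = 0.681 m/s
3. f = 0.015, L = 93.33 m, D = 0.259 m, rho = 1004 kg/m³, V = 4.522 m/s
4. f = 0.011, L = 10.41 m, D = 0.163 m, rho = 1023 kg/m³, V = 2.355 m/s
Case 1: delta_P = 38.44 kPa
Case 2: delta_P = 1.512 kPa
Case 3: delta_P = 55.49 kPa
Case 4: delta_P = 1.993 kPa
Ranking (highest first): 3, 1, 4, 2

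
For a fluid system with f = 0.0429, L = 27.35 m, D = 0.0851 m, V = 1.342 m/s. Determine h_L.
Formula: h_L = f \frac{L}{D} \frac{V^2}{2g}
h_L = 0.0429·(27.35/0.0851)·1.342²/(2·9.81) = 1.266 m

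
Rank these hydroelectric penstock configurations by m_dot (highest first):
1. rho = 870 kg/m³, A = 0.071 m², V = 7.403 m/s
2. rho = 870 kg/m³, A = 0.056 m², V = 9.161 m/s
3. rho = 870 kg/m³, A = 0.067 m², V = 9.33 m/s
Case 1: m_dot = 457.3 kg/s
Case 2: m_dot = 446.3 kg/s
Case 3: m_dot = 543.8 kg/s
Ranking (highest first): 3, 1, 2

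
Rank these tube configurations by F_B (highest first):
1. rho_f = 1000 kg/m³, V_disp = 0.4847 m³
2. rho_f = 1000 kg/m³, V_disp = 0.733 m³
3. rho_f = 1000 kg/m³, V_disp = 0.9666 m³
Case 1: F_B = 4755 N
Case 2: F_B = 7191 N
Case 3: F_B = 9482 N
Ranking (highest first): 3, 2, 1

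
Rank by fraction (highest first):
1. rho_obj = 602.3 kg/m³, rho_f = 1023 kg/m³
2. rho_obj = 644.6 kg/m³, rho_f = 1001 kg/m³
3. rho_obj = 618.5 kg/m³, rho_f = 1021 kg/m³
Case 1: fraction = 0.5888
Case 2: fraction = 0.644
Case 3: fraction = 0.6058
Ranking (highest first): 2, 3, 1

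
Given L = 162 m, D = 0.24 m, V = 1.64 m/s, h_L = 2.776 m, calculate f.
Formula: h_L = f \frac{L}{D} \frac{V^2}{2g}
Substituting knowns: 2.776 = f·(162/0.24)·1.64²/(2·9.81)
Solving for f: f = 2.776·2·9.81/((162/0.24)·1.64²) = 0.03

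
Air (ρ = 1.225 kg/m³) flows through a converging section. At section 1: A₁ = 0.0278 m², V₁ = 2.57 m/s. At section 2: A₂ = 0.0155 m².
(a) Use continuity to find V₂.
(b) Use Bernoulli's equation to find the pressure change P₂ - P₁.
(a) Continuity: A₁V₁=A₂V₂ -> V₂=A₁V₁/A₂=0.0278*2.57/0.0155=4.61 m/s
(b) Bernoulli: P₂-P₁=0.5*rho*(V₁^2-V₂^2)/1000=0.5*1.225*(2.57^2-4.61^2)/1000=-0.008971 kPa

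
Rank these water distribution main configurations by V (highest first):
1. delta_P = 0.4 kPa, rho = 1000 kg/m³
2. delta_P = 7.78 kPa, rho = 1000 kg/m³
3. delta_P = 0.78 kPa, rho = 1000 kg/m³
Case 1: V = 0.8944 m/s
Case 2: V = 3.945 m/s
Case 3: V = 1.249 m/s
Ranking (highest first): 2, 3, 1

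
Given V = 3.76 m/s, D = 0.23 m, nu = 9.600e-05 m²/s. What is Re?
Formula: Re = \frac{V D}{\nu}
Re = 3.76·0.23/9.600e-05 = 9008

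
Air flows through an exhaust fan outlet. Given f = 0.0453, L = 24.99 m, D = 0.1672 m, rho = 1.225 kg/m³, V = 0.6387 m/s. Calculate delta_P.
Formula: \Delta P = f \frac{L}{D} \frac{\rho V^2}{2}
delta_P = 0.0453·(24.99/0.1672)·0.5·1.225·0.6387²/1000 = 0.001692 kPa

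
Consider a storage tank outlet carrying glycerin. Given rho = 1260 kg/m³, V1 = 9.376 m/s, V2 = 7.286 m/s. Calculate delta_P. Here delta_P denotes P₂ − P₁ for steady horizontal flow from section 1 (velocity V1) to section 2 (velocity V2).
Formula: \Delta P = \frac{1}{2} \rho (V_1^2 - V_2^2)
delta_P = 0.5·1260·(9.376² − 7.286²)/1000 = 21.94 kPa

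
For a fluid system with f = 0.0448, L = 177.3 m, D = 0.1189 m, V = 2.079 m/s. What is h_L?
Formula: h_L = f \frac{L}{D} \frac{V^2}{2g}
h_L = 0.0448·(177.3/0.1189)·2.079²/(2·9.81) = 14.72 m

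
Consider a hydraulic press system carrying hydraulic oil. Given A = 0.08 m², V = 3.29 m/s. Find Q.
Formula: Q = A V
Q = 0.08·3.29·1000 = 263.2 L/s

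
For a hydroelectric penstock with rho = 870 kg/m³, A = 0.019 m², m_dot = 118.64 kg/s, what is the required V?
Formula: \dot{m} = \rho A V
Substituting knowns: 118.64 = 870·0.019·V
Solving for V: V = 118.64/(870·0.019) = 7.177 m/s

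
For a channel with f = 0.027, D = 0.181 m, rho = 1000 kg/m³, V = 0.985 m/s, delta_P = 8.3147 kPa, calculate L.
Formula: \Delta P = f \frac{L}{D} \frac{\rho V^2}{2}
Substituting knowns: 8.3147 = 0.027·(L/0.181)·0.5·1000·0.985²/1000
Solving for L: L = (8.3147·1000)·0.181/(0.027·0.5·1000·0.985²) = 114.9 m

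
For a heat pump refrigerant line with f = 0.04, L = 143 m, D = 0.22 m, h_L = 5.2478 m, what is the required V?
Formula: h_L = f \frac{L}{D} \frac{V^2}{2g}
Substituting knowns: 5.2478 = 0.04·(143/0.22)·V²/(2·9.81)
Solving for V: V = √(5.2478·2·9.81/(0.04·(143/0.22))) = 1.99 m/s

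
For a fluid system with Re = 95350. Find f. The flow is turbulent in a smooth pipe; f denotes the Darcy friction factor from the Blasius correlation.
Formula: f = \frac{0.316}{Re^{0.25}}
f = 0.316/95350^0.25 = 0.01798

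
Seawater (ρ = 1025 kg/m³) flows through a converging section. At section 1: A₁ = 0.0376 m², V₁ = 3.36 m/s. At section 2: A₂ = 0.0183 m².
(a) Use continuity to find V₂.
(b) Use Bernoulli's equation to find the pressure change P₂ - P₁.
(a) Continuity: A₁V₁=A₂V₂ -> V₂=A₁V₁/A₂=0.0376*3.36/0.0183=6.90 m/s
(b) Bernoulli: P₂-P₁=0.5*rho*(V₁^2-V₂^2)/1000=0.5*1025*(3.36^2-6.90^2)/1000=-18.61 kPa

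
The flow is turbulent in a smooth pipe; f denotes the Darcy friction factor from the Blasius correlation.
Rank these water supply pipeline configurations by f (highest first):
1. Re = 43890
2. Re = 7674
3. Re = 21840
Case 1: f = 0.02183
Case 2: f = 0.03376
Case 3: f = 0.02599
Ranking (highest first): 2, 3, 1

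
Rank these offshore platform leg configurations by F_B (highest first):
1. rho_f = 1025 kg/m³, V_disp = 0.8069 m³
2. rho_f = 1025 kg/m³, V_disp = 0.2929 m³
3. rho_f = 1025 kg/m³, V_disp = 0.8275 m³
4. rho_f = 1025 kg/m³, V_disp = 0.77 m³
Case 1: F_B = 8114 N
Case 2: F_B = 2945 N
Case 3: F_B = 8321 N
Case 4: F_B = 7743 N
Ranking (highest first): 3, 1, 4, 2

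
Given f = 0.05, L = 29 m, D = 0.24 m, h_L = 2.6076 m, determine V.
Formula: h_L = f \frac{L}{D} \frac{V^2}{2g}
Substituting knowns: 2.6076 = 0.05·(29/0.24)·V²/(2·9.81)
Solving for V: V = √(2.6076·2·9.81/(0.05·(29/0.24))) = 2.91 m/s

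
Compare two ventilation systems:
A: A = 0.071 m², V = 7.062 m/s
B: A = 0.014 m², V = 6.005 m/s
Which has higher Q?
Q(A) = 501.4 L/s, Q(B) = 84.07 L/s. Answer: A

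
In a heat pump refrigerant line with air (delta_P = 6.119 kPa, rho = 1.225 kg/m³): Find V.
Formula: V = \sqrt{\frac{2 \Delta P}{\rho}}
V = √(2·(6.119·1000)/1.225) = 99.95 m/s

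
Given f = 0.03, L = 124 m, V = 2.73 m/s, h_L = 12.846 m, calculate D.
Formula: h_L = f \frac{L}{D} \frac{V^2}{2g}
Substituting knowns: 12.846 = 0.03·(124/D)·2.73²/(2·9.81)
Solving for D: D = 0.03·124·2.73²/(2·9.81·12.846) = 0.11 m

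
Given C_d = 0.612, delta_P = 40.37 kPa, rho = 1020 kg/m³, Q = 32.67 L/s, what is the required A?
Formula: Q = C_d A \sqrt{\frac{2 \Delta P}{\rho}}
Substituting knowns: 32.67 = 0.612·A·√(2·(40.37·1000)/1020)·1000
Solving for A: A = (32.67/1000)/(0.612·√(2·(40.37·1000)/1020)) = 0.006 m²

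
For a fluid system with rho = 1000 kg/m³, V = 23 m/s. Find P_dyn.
Formula: P_{dyn} = \frac{1}{2} \rho V^2
P_dyn = 0.5·1000·23²/1000 = 264.5 kPa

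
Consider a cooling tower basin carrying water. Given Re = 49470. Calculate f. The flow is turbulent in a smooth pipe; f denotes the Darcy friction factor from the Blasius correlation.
Formula: f = \frac{0.316}{Re^{0.25}}
f = 0.316/49470^0.25 = 0.02119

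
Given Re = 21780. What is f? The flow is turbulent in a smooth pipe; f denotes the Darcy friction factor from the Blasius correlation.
Formula: f = \frac{0.316}{Re^{0.25}}
f = 0.316/21780^0.25 = 0.02601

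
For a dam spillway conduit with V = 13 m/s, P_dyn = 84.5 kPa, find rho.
Formula: P_{dyn} = \frac{1}{2} \rho V^2
Substituting knowns: 84.5 = 0.5·rho·13²/1000
Solving for rho: rho = 2·(84.5·1000)/13² = 1000 kg/m³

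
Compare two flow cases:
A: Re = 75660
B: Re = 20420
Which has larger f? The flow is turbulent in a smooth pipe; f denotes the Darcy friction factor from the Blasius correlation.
f(A) = 0.01905, f(B) = 0.02643. Answer: B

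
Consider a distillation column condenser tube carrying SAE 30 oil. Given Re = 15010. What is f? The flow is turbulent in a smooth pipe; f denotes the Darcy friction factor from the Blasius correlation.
Formula: f = \frac{0.316}{Re^{0.25}}
f = 0.316/15010^0.25 = 0.02855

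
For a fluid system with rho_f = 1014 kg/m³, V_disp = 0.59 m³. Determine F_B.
Formula: F_B = \rho_f g V_{disp}
F_B = 1014·9.81·0.59 = 5869 N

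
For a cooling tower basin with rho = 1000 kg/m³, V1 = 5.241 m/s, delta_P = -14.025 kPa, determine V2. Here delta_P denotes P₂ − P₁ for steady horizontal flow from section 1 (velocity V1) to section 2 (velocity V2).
Formula: \Delta P = \frac{1}{2} \rho (V_1^2 - V_2^2)
Substituting knowns: -14.025 = 0.5·1000·(5.241² − V2²)/1000
Solving for V2: V2 = √(5.241² − 2·(-14.025·1000)/1000) = 7.451 m/s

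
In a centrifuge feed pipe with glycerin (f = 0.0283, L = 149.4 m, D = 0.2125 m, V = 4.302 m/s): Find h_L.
Formula: h_L = f \frac{L}{D} \frac{V^2}{2g}
h_L = 0.0283·(149.4/0.2125)·4.302²/(2·9.81) = 18.77 m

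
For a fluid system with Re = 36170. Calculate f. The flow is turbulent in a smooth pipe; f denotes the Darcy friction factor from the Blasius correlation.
Formula: f = \frac{0.316}{Re^{0.25}}
f = 0.316/36170^0.25 = 0.02291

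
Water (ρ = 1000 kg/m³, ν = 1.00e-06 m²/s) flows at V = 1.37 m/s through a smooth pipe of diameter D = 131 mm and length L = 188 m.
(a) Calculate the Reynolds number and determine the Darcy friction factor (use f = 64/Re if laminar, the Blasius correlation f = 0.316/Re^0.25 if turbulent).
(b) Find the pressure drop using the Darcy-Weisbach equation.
(a) Re = V·D/ν = 1.37·0.131/1.00e-06 = 179470 → turbulent (Re > 4000); f = 0.316/Re^0.25 = 0.316/179470^0.25 = 0.015353 (Blasius is strictly valid for Re ≲ 1e5; used here as the smooth-pipe estimate the problem specifies)
(b) Darcy-Weisbach: ΔP = f·(L/D)·½ρV²/1000 = 0.015353·(188/0.131)·½·1000·1.37²/1000 = 20.68 kPa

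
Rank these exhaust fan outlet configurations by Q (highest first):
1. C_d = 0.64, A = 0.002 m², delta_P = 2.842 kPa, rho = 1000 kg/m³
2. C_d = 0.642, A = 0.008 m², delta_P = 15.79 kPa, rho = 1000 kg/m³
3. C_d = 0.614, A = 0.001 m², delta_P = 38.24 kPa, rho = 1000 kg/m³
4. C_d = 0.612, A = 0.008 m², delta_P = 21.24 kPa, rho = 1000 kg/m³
Case 1: Q = 3.052 L/s
Case 2: Q = 28.86 L/s
Case 3: Q = 5.37 L/s
Case 4: Q = 31.91 L/s
Ranking (highest first): 4, 2, 3, 1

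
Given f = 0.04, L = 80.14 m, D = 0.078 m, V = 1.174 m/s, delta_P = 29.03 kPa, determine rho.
Formula: \Delta P = f \frac{L}{D} \frac{\rho V^2}{2}
Substituting knowns: 29.03 = 0.04·(80.14/0.078)·0.5·rho·1.174²/1000
Solving for rho: rho = (29.03·1000)/(0.04·(80.14/0.078)·0.5·1.174²) = 1025 kg/m³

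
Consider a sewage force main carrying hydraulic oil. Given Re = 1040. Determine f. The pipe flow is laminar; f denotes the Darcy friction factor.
Formula: f = \frac{64}{Re}
f = 64/1040 = 0.06154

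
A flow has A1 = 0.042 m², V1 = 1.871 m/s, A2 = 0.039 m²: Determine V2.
Formula: V_2 = \frac{A_1 V_1}{A_2}
V2 = 0.042·1.871/0.039 = 2.015 m/s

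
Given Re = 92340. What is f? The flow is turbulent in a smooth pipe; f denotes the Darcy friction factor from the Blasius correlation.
Formula: f = \frac{0.316}{Re^{0.25}}
f = 0.316/92340^0.25 = 0.01813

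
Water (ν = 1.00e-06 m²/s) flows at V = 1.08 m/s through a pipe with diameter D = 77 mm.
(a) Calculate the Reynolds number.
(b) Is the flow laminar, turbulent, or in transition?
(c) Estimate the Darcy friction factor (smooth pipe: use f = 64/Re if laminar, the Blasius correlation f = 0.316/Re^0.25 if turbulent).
(a) Re = V·D/ν = 1.08·0.077/1.00e-06 = 83160
(b) Flow regime: turbulent (Re > 4000)
(c) Friction factor: f = 0.316/Re^0.25 = 0.316/83160^0.25 = 0.01861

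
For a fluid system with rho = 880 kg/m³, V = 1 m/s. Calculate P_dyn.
Formula: P_{dyn} = \frac{1}{2} \rho V^2
P_dyn = 0.5·880·1²/1000 = 0.44 kPa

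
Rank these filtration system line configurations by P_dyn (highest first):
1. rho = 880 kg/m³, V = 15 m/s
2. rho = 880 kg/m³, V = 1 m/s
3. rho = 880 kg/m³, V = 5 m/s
Case 1: P_dyn = 99 kPa
Case 2: P_dyn = 0.44 kPa
Case 3: P_dyn = 11 kPa
Ranking (highest first): 1, 3, 2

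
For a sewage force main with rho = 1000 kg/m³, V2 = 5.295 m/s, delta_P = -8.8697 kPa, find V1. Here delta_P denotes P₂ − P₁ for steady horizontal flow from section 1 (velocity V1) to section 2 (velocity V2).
Formula: \Delta P = \frac{1}{2} \rho (V_1^2 - V_2^2)
Substituting knowns: -8.8697 = 0.5·1000·(V1² − 5.295²)/1000
Solving for V1: V1 = √(5.295² + 2·(-8.8697·1000)/1000) = 3.209 m/s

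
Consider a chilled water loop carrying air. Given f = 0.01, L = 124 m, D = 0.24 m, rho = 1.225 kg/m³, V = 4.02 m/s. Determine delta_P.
Formula: \Delta P = f \frac{L}{D} \frac{\rho V^2}{2}
delta_P = 0.01·(124/0.24)·0.5·1.225·4.02²/1000 = 0.05114 kPa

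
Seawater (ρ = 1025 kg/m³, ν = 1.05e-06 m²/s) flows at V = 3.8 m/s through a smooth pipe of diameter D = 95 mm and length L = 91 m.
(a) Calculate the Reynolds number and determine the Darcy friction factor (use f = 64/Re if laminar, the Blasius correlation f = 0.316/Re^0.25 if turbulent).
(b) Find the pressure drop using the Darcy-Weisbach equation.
(a) Re = V·D/ν = 3.8·0.095/1.05e-06 = 343810 → turbulent (Re > 4000); f = 0.316/Re^0.25 = 0.316/343810^0.25 = 0.01305 (Blasius is strictly valid for Re ≲ 1e5; used here as the smooth-pipe estimate the problem specifies)
(b) Darcy-Weisbach: ΔP = f·(L/D)·½ρV²/1000 = 0.01305·(91/0.095)·½·1025·3.8²/1000 = 92.51 kPa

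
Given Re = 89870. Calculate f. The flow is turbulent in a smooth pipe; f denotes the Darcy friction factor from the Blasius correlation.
Formula: f = \frac{0.316}{Re^{0.25}}
f = 0.316/89870^0.25 = 0.01825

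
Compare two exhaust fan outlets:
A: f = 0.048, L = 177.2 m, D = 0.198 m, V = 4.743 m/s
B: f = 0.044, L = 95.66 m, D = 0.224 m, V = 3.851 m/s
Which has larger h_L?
h_L(A) = 49.25 m, h_L(B) = 14.2 m. Answer: A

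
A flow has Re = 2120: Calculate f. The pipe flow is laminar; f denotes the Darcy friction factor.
Formula: f = \frac{64}{Re}
f = 64/2120 = 0.03019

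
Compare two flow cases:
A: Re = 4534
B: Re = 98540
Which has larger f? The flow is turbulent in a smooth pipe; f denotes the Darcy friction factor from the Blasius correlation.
f(A) = 0.03851, f(B) = 0.01784. Answer: A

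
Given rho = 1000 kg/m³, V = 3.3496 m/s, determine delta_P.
Formula: V = \sqrt{\frac{2 \Delta P}{\rho}}
Substituting knowns: 3.3496 = √(2·(delta_P·1000)/1000)
Solving for delta_P: delta_P = 3.3496²·1000/2/1000 = 5.61 kPa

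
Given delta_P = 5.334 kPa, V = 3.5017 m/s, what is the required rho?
Formula: V = \sqrt{\frac{2 \Delta P}{\rho}}
Substituting knowns: 3.5017 = √(2·(5.334·1000)/rho)
Solving for rho: rho = 2·(5.334·1000)/3.5017² = 870 kg/m³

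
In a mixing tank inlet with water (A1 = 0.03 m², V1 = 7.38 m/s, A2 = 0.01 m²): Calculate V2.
Formula: V_2 = \frac{A_1 V_1}{A_2}
V2 = 0.03·7.38/0.01 = 22.14 m/s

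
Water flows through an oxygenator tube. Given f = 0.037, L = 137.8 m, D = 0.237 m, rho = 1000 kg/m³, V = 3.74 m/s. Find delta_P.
Formula: \Delta P = f \frac{L}{D} \frac{\rho V^2}{2}
delta_P = 0.037·(137.8/0.237)·0.5·1000·3.74²/1000 = 150.5 kPa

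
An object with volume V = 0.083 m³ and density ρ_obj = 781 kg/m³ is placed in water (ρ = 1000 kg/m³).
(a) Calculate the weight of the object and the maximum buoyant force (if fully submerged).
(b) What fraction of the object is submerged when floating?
(a) W=rho_obj*g*V=781*9.81*0.083=635.9 N; F_B(max)=rho*g*V=1000*9.81*0.083=814.2 N
(b) Floating fraction=rho_obj/rho=781/1000=0.781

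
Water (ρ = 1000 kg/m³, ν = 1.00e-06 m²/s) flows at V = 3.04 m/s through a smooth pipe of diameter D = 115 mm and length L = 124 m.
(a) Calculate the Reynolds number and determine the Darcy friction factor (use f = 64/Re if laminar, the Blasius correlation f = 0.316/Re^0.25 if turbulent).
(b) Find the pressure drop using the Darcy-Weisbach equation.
(a) Re = V·D/ν = 3.04·0.115/1.00e-06 = 349600 → turbulent (Re > 4000); f = 0.316/Re^0.25 = 0.316/349600^0.25 = 0.012996 (Blasius is strictly valid for Re ≲ 1e5; used here as the smooth-pipe estimate the problem specifies)
(b) Darcy-Weisbach: ΔP = f·(L/D)·½ρV²/1000 = 0.012996·(124/0.115)·½·1000·3.04²/1000 = 64.75 kPa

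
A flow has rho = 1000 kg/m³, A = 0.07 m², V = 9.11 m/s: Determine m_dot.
Formula: \dot{m} = \rho A V
m_dot = 1000·0.07·9.11 = 637.7 kg/s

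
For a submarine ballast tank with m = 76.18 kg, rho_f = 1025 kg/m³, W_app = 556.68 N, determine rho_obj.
Formula: W_{app} = mg\left(1 - \frac{\rho_f}{\rho_{obj}}\right)
Substituting knowns: 556.68 = 76.18·9.81·(1 − 1025/rho_obj)
Solving for rho_obj: rho_obj = 1025/(1 − 556.68/(76.18·9.81)) = 4018 kg/m³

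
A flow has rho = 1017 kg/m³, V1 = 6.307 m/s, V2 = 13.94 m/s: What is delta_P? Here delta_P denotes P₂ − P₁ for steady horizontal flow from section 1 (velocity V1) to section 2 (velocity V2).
Formula: \Delta P = \frac{1}{2} \rho (V_1^2 - V_2^2)
delta_P = 0.5·1017·(6.307² − 13.94²)/1000 = -78.59 kPa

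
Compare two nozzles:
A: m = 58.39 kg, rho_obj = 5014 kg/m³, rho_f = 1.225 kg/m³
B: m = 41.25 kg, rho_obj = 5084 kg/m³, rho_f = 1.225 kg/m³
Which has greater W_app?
W_app(A) = 572.7 N, W_app(B) = 404.6 N. Answer: A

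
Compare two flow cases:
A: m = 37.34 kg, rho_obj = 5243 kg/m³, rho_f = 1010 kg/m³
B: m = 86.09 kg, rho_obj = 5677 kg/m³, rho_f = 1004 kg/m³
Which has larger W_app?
W_app(A) = 295.7 N, W_app(B) = 695.2 N. Answer: B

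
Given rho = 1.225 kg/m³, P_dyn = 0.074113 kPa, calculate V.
Formula: P_{dyn} = \frac{1}{2} \rho V^2
Substituting knowns: 0.074113 = 0.5·1.225·V²/1000
Solving for V: V = √(2·(0.074113·1000)/1.225) = 11 m/s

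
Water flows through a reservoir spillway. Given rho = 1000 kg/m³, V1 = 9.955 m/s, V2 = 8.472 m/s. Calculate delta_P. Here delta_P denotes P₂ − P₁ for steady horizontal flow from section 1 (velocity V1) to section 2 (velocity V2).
Formula: \Delta P = \frac{1}{2} \rho (V_1^2 - V_2^2)
delta_P = 0.5·1000·(9.955² − 8.472²)/1000 = 13.66 kPa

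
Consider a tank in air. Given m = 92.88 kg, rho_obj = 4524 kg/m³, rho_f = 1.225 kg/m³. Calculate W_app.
Formula: W_{app} = mg\left(1 - \frac{\rho_f}{\rho_{obj}}\right)
W_app = 92.88·9.81·(1 − 1.225/4524) = 910.9 N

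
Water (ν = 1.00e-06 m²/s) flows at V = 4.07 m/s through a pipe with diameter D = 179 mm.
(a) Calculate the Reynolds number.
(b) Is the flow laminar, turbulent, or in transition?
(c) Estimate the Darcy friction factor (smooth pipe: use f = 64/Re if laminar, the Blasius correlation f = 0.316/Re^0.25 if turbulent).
(a) Re = V·D/ν = 4.07·0.179/1.00e-06 = 728530
(b) Flow regime: turbulent (Re > 4000)
(c) Friction factor: f = 0.316/Re^0.25 = 0.316/728530^0.25 = 0.01082 (Blasius is strictly valid for Re ≲ 1e5; used here as the smooth-pipe estimate the problem specifies)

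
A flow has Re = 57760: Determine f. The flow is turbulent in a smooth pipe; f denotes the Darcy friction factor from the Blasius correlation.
Formula: f = \frac{0.316}{Re^{0.25}}
f = 0.316/57760^0.25 = 0.02038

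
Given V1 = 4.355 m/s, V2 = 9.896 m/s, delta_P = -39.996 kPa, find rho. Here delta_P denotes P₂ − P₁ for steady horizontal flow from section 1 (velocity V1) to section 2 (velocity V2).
Formula: \Delta P = \frac{1}{2} \rho (V_1^2 - V_2^2)
Substituting knowns: -39.996 = 0.5·rho·(4.355² − 9.896²)/1000
Solving for rho: rho = 2·(-39.996·1000)/(4.355² − 9.896²) = 1013 kg/m³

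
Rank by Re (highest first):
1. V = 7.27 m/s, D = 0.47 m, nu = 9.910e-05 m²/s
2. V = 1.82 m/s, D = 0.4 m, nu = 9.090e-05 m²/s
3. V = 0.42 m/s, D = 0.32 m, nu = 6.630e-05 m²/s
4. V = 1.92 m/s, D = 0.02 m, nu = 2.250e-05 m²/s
Case 1: Re = 34479
Case 2: Re = 8009
Case 3: Re = 2027
Case 4: Re = 1707
Ranking (highest first): 1, 2, 3, 4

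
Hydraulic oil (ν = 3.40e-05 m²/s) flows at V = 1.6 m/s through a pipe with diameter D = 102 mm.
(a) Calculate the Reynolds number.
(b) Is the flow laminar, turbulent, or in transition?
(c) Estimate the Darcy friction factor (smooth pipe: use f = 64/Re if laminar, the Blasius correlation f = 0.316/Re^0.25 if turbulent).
(a) Re = V·D/ν = 1.6·0.102/3.40e-05 = 4800
(b) Flow regime: turbulent (Re > 4000)
(c) Friction factor: f = 0.316/Re^0.25 = 0.316/4800^0.25 = 0.03796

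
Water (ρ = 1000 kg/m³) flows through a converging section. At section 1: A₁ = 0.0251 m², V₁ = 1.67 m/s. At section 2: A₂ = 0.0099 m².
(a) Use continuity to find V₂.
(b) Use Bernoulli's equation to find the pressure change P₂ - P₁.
(a) Continuity: A₁V₁=A₂V₂ -> V₂=A₁V₁/A₂=0.0251*1.67/0.0099=4.23 m/s
(b) Bernoulli: P₂-P₁=0.5*rho*(V₁^2-V₂^2)/1000=0.5*1000*(1.67^2-4.23^2)/1000=-7.552 kPa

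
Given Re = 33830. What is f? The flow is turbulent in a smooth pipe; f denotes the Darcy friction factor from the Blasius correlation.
Formula: f = \frac{0.316}{Re^{0.25}}
f = 0.316/33830^0.25 = 0.0233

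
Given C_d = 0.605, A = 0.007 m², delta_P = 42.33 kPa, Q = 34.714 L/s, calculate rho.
Formula: Q = C_d A \sqrt{\frac{2 \Delta P}{\rho}}
Substituting knowns: 34.714 = 0.605·0.007·√(2·(42.33·1000)/rho)·1000
Solving for rho: rho = 2·(42.33·1000)/((34.714/1000)/(0.605·0.007))² = 1260 kg/m³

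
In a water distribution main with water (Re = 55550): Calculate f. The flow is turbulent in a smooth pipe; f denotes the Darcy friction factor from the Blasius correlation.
Formula: f = \frac{0.316}{Re^{0.25}}
f = 0.316/55550^0.25 = 0.02058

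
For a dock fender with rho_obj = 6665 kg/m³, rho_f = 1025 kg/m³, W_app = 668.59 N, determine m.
Formula: W_{app} = mg\left(1 - \frac{\rho_f}{\rho_{obj}}\right)
Substituting knowns: 668.59 = m·9.81·(1 − 1025/6665)
Solving for m: m = 668.59/(9.81·(1 − 1025/6665)) = 80.54 kg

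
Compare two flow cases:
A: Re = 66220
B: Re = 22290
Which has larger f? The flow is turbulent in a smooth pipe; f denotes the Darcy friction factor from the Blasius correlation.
f(A) = 0.0197, f(B) = 0.02586. Answer: B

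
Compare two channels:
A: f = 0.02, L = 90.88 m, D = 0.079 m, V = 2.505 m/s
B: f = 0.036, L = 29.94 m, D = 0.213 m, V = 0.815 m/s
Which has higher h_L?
h_L(A) = 7.358 m, h_L(B) = 0.1713 m. Answer: A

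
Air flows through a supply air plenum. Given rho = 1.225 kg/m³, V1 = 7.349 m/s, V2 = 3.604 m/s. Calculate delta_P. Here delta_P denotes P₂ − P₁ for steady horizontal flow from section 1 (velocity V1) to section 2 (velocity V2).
Formula: \Delta P = \frac{1}{2} \rho (V_1^2 - V_2^2)
delta_P = 0.5·1.225·(7.349² − 3.604²)/1000 = 0.02512 kPa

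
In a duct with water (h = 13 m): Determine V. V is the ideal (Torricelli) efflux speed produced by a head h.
Formula: V = \sqrt{2 g h}
V = √(2·9.81·13) = 15.97 m/s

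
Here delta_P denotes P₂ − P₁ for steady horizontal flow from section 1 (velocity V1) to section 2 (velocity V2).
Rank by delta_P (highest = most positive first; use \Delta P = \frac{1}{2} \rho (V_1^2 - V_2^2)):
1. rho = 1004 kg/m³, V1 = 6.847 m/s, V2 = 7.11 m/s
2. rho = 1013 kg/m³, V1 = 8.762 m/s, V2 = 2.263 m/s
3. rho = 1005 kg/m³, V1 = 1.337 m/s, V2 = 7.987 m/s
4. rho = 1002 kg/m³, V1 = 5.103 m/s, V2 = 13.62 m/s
Case 1: delta_P = -1.843 kPa
Case 2: delta_P = 36.29 kPa
Case 3: delta_P = -31.16 kPa
Case 4: delta_P = -79.89 kPa
Ranking (highest first): 2, 1, 3, 4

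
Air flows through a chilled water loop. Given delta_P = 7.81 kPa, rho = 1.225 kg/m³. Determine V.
Formula: V = \sqrt{\frac{2 \Delta P}{\rho}}
V = √(2·(7.81·1000)/1.225) = 112.9 m/s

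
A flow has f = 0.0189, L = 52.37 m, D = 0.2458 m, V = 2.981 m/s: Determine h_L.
Formula: h_L = f \frac{L}{D} \frac{V^2}{2g}
h_L = 0.0189·(52.37/0.2458)·2.981²/(2·9.81) = 1.824 m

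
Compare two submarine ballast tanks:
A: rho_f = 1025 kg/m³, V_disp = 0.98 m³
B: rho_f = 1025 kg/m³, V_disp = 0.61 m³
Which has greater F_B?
F_B(A) = 9854 N, F_B(B) = 6134 N. Answer: A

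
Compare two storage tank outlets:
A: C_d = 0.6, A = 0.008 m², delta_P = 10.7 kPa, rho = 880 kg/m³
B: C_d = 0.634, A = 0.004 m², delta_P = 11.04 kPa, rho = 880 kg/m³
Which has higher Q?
Q(A) = 23.67 L/s, Q(B) = 12.7 L/s. Answer: A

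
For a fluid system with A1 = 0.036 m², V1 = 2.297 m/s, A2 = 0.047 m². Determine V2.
Formula: V_2 = \frac{A_1 V_1}{A_2}
V2 = 0.036·2.297/0.047 = 1.759 m/s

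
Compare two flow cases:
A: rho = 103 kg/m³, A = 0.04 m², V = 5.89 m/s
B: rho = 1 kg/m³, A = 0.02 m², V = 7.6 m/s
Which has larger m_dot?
m_dot(A) = 24.27 kg/s, m_dot(B) = 0.152 kg/s. Answer: A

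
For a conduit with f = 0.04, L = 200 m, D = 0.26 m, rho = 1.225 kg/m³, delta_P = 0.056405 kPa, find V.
Formula: \Delta P = f \frac{L}{D} \frac{\rho V^2}{2}
Substituting knowns: 0.056405 = 0.04·(200/0.26)·0.5·1.225·V²/1000
Solving for V: V = √((0.056405·1000)/(0.04·(200/0.26)·0.5·1.225)) = 1.73 m/s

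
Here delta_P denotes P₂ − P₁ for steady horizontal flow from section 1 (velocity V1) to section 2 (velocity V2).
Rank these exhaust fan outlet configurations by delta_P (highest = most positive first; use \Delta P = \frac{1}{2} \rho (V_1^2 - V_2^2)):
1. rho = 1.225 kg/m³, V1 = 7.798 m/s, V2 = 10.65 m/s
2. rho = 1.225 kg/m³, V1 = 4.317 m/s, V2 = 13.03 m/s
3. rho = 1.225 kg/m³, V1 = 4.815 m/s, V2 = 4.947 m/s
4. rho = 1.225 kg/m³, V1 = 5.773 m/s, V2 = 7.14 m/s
Case 1: delta_P = -0.03223 kPa
Case 2: delta_P = -0.09258 kPa
Case 3: delta_P = -0.0007893 kPa
Case 4: delta_P = -0.01081 kPa
Ranking (highest first): 3, 4, 1, 2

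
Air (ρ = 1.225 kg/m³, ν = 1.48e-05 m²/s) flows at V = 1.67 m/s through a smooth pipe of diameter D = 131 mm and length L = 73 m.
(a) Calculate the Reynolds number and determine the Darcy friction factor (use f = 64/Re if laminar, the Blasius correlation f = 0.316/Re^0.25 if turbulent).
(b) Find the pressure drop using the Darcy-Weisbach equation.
(a) Re = V·D/ν = 1.67·0.131/1.48e-05 = 14782 → turbulent (Re > 4000); f = 0.316/Re^0.25 = 0.316/14782^0.25 = 0.028659
(b) Darcy-Weisbach: ΔP = f·(L/D)·½ρV²/1000 = 0.028659·(73/0.131)·½·1.225·1.67²/1000 = 0.02728 kPa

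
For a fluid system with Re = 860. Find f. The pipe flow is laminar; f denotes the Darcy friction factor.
Formula: f = \frac{64}{Re}
f = 64/860 = 0.07442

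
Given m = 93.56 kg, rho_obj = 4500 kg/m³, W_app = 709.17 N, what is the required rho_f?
Formula: W_{app} = mg\left(1 - \frac{\rho_f}{\rho_{obj}}\right)
Substituting knowns: 709.17 = 93.56·9.81·(1 − rho_f/4500)
Solving for rho_f: rho_f = 4500·(1 − 709.17/(93.56·9.81)) = 1023 kg/m³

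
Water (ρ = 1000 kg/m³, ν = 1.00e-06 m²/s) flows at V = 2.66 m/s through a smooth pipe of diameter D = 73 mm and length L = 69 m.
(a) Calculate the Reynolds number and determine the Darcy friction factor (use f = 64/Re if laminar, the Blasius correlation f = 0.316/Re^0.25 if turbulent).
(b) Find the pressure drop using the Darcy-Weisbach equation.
(a) Re = V·D/ν = 2.66·0.073/1.00e-06 = 194180 → turbulent (Re > 4000); f = 0.316/Re^0.25 = 0.316/194180^0.25 = 0.015053 (Blasius is strictly valid for Re ≲ 1e5; used here as the smooth-pipe estimate the problem specifies)
(b) Darcy-Weisbach: ΔP = f·(L/D)·½ρV²/1000 = 0.015053·(69/0.073)·½·1000·2.66²/1000 = 50.34 kPa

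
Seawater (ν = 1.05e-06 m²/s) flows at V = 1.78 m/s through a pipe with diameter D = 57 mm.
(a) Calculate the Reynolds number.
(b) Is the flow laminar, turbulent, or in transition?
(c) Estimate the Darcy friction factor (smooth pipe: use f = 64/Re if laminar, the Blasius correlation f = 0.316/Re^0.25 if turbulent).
(a) Re = V·D/ν = 1.78·0.057/1.05e-06 = 96629
(b) Flow regime: turbulent (Re > 4000)
(c) Friction factor: f = 0.316/Re^0.25 = 0.316/96629^0.25 = 0.01792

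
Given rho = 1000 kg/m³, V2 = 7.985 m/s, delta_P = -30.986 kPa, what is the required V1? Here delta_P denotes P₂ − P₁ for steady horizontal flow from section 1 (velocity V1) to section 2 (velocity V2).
Formula: \Delta P = \frac{1}{2} \rho (V_1^2 - V_2^2)
Substituting knowns: -30.986 = 0.5·1000·(V1² − 7.985²)/1000
Solving for V1: V1 = √(7.985² + 2·(-30.986·1000)/1000) = 1.337 m/s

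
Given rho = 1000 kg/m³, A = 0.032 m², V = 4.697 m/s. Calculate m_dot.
Formula: \dot{m} = \rho A V
m_dot = 1000·0.032·4.697 = 150.3 kg/s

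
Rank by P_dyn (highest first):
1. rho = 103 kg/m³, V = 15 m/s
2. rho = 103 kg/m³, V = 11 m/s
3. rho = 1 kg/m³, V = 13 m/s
Case 1: P_dyn = 11.59 kPa
Case 2: P_dyn = 6.231 kPa
Case 3: P_dyn = 0.0845 kPa
Ranking (highest first): 1, 2, 3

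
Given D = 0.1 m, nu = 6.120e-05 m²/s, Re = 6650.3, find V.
Formula: Re = \frac{V D}{\nu}
Substituting knowns: 6650.3 = V·0.1/6.120e-05
Solving for V: V = 6650.3·6.120e-05/0.1 = 4.07 m/s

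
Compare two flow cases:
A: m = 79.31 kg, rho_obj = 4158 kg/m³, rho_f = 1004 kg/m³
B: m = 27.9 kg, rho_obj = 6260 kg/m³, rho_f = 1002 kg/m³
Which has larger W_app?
W_app(A) = 590.2 N, W_app(B) = 229.9 N. Answer: A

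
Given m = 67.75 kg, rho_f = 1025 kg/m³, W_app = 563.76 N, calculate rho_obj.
Formula: W_{app} = mg\left(1 - \frac{\rho_f}{\rho_{obj}}\right)
Substituting knowns: 563.76 = 67.75·9.81·(1 − 1025/rho_obj)
Solving for rho_obj: rho_obj = 1025/(1 − 563.76/(67.75·9.81)) = 6754 kg/m³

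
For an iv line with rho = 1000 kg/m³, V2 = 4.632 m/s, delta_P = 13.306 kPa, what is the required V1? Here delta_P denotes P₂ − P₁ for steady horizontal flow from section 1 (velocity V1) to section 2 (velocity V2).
Formula: \Delta P = \frac{1}{2} \rho (V_1^2 - V_2^2)
Substituting knowns: 13.306 = 0.5·1000·(V1² − 4.632²)/1000
Solving for V1: V1 = √(4.632² + 2·(13.306·1000)/1000) = 6.933 m/s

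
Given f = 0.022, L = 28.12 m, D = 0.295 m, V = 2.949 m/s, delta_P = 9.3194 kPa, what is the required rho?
Formula: \Delta P = f \frac{L}{D} \frac{\rho V^2}{2}
Substituting knowns: 9.3194 = 0.022·(28.12/0.295)·0.5·rho·2.949²/1000
Solving for rho: rho = (9.3194·1000)/(0.022·(28.12/0.295)·0.5·2.949²) = 1022 kg/m³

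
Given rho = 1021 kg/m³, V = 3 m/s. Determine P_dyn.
Formula: P_{dyn} = \frac{1}{2} \rho V^2
P_dyn = 0.5·1021·3²/1000 = 4.595 kPa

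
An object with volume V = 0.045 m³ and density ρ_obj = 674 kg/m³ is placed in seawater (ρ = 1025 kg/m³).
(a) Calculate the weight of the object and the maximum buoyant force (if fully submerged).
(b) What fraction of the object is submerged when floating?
(a) W=rho_obj*g*V=674*9.81*0.045=297.5 N; F_B(max)=rho*g*V=1025*9.81*0.045=452.5 N
(b) Floating fraction=rho_obj/rho=674/1025=0.658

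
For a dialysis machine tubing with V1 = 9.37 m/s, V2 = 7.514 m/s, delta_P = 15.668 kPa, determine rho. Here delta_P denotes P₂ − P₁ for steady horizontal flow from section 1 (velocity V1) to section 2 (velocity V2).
Formula: \Delta P = \frac{1}{2} \rho (V_1^2 - V_2^2)
Substituting knowns: 15.668 = 0.5·rho·(9.37² − 7.514²)/1000
Solving for rho: rho = 2·(15.668·1000)/(9.37² − 7.514²) = 1000 kg/m³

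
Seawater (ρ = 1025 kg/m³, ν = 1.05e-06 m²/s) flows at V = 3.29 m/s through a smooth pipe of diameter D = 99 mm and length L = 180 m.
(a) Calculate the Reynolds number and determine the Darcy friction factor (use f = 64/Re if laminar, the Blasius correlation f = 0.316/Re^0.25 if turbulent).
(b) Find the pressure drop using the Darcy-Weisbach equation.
(a) Re = V·D/ν = 3.29·0.099/1.05e-06 = 310200 → turbulent (Re > 4000); f = 0.316/Re^0.25 = 0.316/310200^0.25 = 0.01339 (Blasius is strictly valid for Re ≲ 1e5; used here as the smooth-pipe estimate the problem specifies)
(b) Darcy-Weisbach: ΔP = f·(L/D)·½ρV²/1000 = 0.01339·(180/0.099)·½·1025·3.29²/1000 = 135.1 kPa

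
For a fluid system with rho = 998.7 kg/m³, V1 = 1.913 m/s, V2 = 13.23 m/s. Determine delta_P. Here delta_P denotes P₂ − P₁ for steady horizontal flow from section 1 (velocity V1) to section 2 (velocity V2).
Formula: \Delta P = \frac{1}{2} \rho (V_1^2 - V_2^2)
delta_P = 0.5·998.7·(1.913² − 13.23²)/1000 = -85.58 kPa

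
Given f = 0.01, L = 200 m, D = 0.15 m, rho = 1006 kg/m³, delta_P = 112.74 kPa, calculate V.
Formula: \Delta P = f \frac{L}{D} \frac{\rho V^2}{2}
Substituting knowns: 112.74 = 0.01·(200/0.15)·0.5·1006·V²/1000
Solving for V: V = √((112.74·1000)/(0.01·(200/0.15)·0.5·1006)) = 4.1 m/s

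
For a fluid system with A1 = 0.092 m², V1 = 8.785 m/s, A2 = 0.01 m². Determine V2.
Formula: V_2 = \frac{A_1 V_1}{A_2}
V2 = 0.092·8.785/0.01 = 80.82 m/s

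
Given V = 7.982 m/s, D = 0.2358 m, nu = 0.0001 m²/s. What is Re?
Formula: Re = \frac{V D}{\nu}
Re = 7.982·0.2358/0.0001 = 18822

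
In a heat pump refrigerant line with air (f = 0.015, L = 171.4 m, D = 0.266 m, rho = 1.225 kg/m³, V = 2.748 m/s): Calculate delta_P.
Formula: \Delta P = f \frac{L}{D} \frac{\rho V^2}{2}
delta_P = 0.015·(171.4/0.266)·0.5·1.225·2.748²/1000 = 0.04471 kPa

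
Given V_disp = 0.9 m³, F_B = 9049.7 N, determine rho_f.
Formula: F_B = \rho_f g V_{disp}
Substituting knowns: 9049.7 = rho_f·9.81·0.9
Solving for rho_f: rho_f = 9049.7/(9.81·0.9) = 1025 kg/m³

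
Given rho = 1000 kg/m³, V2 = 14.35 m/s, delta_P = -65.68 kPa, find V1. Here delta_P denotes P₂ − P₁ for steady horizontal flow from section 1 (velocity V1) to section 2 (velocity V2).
Formula: \Delta P = \frac{1}{2} \rho (V_1^2 - V_2^2)
Substituting knowns: -65.68 = 0.5·1000·(V1² − 14.35²)/1000
Solving for V1: V1 = √(14.35² + 2·(-65.68·1000)/1000) = 8.635 m/s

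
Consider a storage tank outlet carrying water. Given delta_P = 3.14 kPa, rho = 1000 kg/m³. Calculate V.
Formula: V = \sqrt{\frac{2 \Delta P}{\rho}}
V = √(2·(3.14·1000)/1000) = 2.506 m/s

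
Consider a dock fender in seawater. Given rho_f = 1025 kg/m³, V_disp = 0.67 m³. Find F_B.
Formula: F_B = \rho_f g V_{disp}
F_B = 1025·9.81·0.67 = 6737 N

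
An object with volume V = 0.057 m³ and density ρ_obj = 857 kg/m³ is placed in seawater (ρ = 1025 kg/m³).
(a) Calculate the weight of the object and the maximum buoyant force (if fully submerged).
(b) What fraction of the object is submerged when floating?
(a) W=rho_obj*g*V=857*9.81*0.057=479.2 N; F_B(max)=rho*g*V=1025*9.81*0.057=573.1 N
(b) Floating fraction=rho_obj/rho=857/1025=0.836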